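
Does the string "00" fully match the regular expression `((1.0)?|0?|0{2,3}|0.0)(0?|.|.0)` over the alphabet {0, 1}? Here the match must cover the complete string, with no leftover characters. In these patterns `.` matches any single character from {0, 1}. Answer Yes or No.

Yes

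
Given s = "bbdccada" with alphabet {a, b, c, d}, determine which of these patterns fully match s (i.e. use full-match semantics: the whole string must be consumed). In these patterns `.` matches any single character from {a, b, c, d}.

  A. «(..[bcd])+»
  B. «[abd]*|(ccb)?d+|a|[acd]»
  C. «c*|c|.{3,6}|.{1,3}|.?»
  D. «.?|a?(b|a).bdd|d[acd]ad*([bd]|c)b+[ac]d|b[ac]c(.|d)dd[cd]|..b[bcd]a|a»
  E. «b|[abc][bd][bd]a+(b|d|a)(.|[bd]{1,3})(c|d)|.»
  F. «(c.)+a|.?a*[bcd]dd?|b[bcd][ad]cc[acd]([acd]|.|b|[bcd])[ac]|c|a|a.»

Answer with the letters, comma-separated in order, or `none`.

F

A → no match
B → no match
C → no match
D → no match
E → no match
F → match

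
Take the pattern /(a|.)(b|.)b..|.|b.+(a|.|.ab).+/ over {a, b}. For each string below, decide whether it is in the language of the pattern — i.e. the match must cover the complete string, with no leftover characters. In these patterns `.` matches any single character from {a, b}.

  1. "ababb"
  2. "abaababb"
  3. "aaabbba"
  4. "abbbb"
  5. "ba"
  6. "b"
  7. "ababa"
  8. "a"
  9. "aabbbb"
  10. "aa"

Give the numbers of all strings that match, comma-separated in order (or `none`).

1 → no match
2 → no match
3 → no match
4 → match
5 → no match
6 → match
7 → no match
8 → match
9 → no match
10 → no match

4, 6, 8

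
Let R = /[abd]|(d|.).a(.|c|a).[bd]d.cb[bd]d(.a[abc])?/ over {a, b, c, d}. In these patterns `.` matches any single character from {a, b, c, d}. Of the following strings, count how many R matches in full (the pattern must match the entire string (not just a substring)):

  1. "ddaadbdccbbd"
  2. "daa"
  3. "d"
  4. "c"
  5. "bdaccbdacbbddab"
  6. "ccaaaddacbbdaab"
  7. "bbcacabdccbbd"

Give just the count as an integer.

4

1 → match
2 → no match
3 → match
4 → no match
5 → match
6 → match
7 → no match
Total matched: 4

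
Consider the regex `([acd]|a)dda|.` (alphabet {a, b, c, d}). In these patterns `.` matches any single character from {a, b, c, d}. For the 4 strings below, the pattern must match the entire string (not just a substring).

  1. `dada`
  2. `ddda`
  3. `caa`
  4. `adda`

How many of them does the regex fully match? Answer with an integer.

2

1 → no match
2 → match
3 → no match
4 → match
Total matched: 2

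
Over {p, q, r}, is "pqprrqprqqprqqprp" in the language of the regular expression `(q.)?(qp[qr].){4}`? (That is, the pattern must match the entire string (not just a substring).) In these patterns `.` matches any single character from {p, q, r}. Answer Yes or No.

No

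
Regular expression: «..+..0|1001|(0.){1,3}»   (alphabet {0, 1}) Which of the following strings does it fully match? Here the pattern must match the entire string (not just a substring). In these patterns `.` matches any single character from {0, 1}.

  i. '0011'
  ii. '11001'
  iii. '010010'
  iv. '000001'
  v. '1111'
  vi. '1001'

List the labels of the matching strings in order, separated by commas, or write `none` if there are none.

i → no match
ii → no match
iii → match
iv → match
v → no match
vi → match

iii, iv, vi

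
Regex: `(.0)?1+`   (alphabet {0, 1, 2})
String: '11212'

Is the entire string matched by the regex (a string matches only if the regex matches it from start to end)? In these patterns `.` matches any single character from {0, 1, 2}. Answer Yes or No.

Every match must end with '1', but '11212' does not.

No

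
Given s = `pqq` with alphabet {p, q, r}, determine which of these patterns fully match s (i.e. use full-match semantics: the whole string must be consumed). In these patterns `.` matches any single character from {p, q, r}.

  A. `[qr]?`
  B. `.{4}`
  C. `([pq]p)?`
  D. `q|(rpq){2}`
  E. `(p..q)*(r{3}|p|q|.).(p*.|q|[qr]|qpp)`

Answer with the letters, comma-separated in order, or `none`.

E

A → no match
B → no match
C → no match
D → no match
E → match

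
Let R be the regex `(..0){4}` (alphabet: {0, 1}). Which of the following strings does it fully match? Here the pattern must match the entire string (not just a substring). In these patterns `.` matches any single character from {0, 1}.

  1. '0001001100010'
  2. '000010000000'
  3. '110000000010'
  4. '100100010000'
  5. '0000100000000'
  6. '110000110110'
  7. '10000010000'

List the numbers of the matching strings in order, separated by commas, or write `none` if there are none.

1 → no match
2 → match
3 → match
4 → match
5 → no match
6 → match
7 → no match

2, 3, 4, 6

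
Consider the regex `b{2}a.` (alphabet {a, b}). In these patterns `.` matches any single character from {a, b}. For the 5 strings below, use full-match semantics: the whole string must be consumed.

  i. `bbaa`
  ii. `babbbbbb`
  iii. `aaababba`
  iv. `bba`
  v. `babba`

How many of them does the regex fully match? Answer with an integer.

i → match
ii → no match
iii → no match — must start with `b`
iv → no match
v → no match
Total matched: 1

1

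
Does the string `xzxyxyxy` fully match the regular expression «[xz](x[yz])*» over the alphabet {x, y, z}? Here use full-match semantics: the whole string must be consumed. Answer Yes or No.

No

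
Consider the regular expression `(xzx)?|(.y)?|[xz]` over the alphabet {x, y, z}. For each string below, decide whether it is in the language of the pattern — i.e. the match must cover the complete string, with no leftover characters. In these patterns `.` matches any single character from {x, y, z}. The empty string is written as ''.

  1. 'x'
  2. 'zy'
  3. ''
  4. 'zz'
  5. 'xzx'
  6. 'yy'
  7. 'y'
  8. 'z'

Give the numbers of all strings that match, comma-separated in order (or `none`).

1, 2, 3, 5, 6, 8

1 → match
2 → match
3 → match
4 → no match
5 → match
6 → match
7 → no match
8 → match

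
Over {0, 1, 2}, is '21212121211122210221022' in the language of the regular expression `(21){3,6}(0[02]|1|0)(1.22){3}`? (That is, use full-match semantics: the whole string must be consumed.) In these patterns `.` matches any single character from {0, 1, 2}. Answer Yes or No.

Yes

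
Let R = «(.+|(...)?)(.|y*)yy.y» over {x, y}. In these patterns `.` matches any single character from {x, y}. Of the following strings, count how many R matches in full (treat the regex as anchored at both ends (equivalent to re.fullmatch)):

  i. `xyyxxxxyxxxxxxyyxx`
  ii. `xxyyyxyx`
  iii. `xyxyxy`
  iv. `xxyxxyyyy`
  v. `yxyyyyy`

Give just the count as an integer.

2

i → no match — must end with `y`
ii → no match — must end with `y`
iii → no match
iv → match
v → match
Total matched: 2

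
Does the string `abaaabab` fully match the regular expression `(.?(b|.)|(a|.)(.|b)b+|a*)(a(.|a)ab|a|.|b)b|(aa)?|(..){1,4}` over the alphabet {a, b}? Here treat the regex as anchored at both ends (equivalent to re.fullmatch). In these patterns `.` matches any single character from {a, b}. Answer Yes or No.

Yes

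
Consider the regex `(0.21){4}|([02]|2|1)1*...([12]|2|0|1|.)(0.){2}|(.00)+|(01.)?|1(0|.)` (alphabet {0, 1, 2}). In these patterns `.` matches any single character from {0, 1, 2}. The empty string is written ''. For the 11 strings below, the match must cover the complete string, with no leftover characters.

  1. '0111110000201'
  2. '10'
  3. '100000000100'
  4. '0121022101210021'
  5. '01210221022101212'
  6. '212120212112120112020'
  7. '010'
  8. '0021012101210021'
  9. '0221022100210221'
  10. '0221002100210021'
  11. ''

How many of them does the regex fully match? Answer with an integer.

1 → match
2 → match
3 → match
4 → match
5 → no match
6 → no match
7 → match
8 → match
9 → match
10 → match
11 → match
Total matched: 9

9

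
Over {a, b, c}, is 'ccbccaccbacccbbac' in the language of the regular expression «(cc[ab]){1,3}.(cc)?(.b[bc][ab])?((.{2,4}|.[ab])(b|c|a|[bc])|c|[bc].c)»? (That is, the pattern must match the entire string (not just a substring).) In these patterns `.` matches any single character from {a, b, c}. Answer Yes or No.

Yes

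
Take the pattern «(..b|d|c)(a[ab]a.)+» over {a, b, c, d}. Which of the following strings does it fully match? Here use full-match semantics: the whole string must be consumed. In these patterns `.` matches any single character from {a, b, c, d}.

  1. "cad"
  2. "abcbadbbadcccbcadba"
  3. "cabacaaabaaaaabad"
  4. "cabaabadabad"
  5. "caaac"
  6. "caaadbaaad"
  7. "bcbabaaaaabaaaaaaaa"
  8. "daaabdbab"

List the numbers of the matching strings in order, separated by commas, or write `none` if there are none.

1 → no match
2 → no match
3 → match
4 → no match
5 → match
6 → no match
7 → match
8 → no match

3, 5, 7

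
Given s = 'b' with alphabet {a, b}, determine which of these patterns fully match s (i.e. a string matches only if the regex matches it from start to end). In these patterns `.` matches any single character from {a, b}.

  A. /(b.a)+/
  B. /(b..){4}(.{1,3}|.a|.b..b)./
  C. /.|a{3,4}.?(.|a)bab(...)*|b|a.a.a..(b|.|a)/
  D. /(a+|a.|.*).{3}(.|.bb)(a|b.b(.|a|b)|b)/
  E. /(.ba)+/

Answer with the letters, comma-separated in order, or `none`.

C

A → no match — must end with 'a'
B → no match
C → match
D → no match
E → no match — must end with 'ba'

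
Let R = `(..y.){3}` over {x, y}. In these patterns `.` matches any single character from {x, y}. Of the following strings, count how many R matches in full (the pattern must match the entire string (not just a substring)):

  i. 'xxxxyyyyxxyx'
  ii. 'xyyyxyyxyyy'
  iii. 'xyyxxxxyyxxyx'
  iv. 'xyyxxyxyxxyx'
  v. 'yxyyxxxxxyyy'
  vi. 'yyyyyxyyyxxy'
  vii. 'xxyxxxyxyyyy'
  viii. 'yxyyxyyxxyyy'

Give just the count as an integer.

i → no match
ii → no match
iii → no match
iv → no match
v → no match
vi → no match
vii → match
viii → match
Total matched: 2

2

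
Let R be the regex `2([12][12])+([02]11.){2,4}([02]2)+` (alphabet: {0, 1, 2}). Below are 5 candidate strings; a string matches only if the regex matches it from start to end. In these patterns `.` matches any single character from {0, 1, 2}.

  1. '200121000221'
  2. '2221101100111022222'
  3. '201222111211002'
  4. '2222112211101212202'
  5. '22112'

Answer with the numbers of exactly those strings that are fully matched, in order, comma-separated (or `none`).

1. '200121000221' → no match — must end with '2'
2 → match
3 → no match
4 → no match
5. '22112' → no match

2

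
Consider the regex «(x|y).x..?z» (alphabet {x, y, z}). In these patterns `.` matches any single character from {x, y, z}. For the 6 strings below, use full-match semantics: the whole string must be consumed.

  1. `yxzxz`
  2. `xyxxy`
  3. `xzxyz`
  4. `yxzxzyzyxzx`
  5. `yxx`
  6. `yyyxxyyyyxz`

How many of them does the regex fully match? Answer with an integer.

1 → no match
2 → no match — must end with `z`
3 → match
4 → no match — must end with `z`
5 → no match — must end with `z`
6 → no match
Total matched: 1

1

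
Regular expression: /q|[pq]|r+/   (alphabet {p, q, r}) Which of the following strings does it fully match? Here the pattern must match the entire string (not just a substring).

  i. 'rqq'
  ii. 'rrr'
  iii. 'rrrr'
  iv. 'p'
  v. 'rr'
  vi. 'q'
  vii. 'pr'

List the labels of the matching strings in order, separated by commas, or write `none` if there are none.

ii, iii, iv, v, vi

i → no match
ii → match
iii → match
iv → match
v → match
vi → match
vii → no match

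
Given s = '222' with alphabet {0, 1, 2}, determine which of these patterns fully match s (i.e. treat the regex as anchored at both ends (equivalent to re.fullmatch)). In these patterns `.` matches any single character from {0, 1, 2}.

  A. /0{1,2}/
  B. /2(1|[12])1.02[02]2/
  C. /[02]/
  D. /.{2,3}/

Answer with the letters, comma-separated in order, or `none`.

A → no match — must start with '0'
B → no match
C → no match
D → match

D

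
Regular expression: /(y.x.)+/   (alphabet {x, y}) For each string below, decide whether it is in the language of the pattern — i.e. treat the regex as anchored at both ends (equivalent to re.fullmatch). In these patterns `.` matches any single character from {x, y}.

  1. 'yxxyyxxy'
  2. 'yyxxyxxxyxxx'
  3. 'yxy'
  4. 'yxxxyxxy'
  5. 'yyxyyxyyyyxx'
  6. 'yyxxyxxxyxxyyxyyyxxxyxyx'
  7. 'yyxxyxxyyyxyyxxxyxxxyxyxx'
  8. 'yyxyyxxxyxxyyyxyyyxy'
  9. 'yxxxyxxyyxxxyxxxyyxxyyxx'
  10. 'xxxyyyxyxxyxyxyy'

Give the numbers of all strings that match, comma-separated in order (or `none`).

1, 2, 4, 8, 9

1 → match
2 → match
3 → no match
4 → match
5 → no match
6 → no match
7 → no match
8 → match
9 → match
10 → no match — must start with 'y'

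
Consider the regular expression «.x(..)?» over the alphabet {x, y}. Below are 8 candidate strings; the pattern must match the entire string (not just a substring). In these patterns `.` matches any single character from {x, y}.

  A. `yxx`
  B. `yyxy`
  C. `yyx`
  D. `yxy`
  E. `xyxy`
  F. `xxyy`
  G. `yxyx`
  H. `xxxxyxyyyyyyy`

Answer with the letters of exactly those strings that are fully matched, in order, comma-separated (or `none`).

F, G

A → no match
B → no match
C → no match
D → no match
E → no match
F → match
G → match
H → no match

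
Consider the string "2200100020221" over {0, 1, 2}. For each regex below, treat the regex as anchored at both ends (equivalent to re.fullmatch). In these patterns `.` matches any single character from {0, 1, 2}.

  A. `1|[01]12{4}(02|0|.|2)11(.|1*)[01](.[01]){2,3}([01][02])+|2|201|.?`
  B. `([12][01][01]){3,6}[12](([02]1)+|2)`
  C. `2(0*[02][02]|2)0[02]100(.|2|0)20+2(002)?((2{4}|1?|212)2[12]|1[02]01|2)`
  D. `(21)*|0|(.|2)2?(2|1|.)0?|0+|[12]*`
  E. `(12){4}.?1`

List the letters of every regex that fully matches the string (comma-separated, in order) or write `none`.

A → no match
B → no match
C → match
D → no match
E → no match — must start with "12"

C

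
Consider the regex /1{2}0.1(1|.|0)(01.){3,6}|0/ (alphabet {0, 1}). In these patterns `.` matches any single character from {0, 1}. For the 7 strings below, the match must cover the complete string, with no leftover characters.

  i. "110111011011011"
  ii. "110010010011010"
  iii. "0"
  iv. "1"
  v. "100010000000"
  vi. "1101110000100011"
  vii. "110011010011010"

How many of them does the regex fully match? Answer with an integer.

4

i → match
ii → match
iii → match
iv → no match
v → no match
vi → no match
vii → match
Total matched: 4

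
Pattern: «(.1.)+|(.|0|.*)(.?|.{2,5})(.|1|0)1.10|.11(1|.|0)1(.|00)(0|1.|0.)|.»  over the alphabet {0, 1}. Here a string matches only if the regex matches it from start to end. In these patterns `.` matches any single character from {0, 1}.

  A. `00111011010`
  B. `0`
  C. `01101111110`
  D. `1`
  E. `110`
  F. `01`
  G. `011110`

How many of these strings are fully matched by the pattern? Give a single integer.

A → match
B → match
C → match
D → match
E → match
F → no match
G → match
Total matched: 6

6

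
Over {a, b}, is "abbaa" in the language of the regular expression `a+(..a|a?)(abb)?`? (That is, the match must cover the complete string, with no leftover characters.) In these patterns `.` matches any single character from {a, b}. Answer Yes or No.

No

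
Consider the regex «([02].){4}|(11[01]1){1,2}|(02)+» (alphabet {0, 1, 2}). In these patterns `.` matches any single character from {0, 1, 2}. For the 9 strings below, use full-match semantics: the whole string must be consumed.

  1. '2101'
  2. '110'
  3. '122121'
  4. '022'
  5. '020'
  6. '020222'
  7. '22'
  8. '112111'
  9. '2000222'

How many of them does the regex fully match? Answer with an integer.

0

1 → no match
2 → no match
3 → no match
4 → no match
5 → no match
6 → no match
7 → no match
8 → no match
9 → no match
Total matched: 0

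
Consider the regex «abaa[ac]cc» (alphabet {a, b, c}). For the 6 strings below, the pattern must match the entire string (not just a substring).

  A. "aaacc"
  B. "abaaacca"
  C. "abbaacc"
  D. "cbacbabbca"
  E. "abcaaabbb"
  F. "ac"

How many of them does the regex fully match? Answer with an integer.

0

A → no match — must start with "abaa"
B → no match — must end with "cc"
C → no match — must start with "abaa"
D → no match — must start with "abaa"
E → no match — must start with "abaa"
F → no match — must start with "abaa"
Total matched: 0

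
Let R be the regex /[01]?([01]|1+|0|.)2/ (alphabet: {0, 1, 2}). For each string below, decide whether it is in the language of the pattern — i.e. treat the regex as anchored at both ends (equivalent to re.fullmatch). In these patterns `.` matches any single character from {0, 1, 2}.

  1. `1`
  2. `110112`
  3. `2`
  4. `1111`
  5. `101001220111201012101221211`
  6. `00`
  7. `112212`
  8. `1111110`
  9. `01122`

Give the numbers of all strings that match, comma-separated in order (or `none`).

1 → no match — must end with `2`
2 → no match
3 → no match
4 → no match — must end with `2`
5 → no match — must end with `2`
6 → no match — must end with `2`
7 → no match
8 → no match — must end with `2`
9 → no match

none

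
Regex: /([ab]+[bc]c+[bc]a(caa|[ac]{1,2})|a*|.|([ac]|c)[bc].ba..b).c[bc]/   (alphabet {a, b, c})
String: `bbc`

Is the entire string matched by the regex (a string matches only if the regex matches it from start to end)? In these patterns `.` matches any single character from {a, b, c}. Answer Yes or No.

No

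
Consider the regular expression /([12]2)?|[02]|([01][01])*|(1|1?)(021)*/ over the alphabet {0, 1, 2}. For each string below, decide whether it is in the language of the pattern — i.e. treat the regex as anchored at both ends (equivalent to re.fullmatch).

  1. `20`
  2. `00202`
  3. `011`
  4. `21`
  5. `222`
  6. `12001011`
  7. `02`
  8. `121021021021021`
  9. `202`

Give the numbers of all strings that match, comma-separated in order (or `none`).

1. `20` → no match
2. `00202` → no match
3. `011` → no match
4. `21` → no match
5. `222` → no match
6. `12001011` → no match
7. `02` → no match
8 → no match
9. `202` → no match

none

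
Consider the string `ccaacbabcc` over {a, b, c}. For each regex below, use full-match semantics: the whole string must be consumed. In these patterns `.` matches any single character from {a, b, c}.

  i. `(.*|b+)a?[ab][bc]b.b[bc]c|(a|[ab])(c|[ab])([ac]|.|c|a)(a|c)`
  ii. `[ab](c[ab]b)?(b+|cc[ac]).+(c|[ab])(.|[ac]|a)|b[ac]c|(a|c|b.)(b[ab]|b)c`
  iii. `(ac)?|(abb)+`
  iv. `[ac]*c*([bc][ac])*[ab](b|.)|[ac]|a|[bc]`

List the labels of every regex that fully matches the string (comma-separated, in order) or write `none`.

i → match
ii → no match
iii → no match
iv → no match

i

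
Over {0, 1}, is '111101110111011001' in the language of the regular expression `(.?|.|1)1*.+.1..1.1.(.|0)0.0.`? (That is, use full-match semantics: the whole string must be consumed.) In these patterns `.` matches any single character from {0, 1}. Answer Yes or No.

No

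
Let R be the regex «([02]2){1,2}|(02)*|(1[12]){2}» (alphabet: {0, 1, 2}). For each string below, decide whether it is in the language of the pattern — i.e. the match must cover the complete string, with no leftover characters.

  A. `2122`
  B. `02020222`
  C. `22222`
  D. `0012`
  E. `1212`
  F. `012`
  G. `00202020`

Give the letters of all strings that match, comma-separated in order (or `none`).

E

A → no match
B → no match
C → no match
D → no match
E → match
F → no match
G → no match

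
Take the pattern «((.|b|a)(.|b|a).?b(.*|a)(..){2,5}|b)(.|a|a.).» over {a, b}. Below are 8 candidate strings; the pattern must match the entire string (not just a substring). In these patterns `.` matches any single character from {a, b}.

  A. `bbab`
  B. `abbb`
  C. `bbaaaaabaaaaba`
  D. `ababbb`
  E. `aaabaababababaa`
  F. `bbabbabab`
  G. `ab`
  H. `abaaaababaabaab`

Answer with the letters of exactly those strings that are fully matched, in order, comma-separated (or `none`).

E

A → no match
B → no match
C → no match
D → no match
E → match
F → no match
G → no match
H → no match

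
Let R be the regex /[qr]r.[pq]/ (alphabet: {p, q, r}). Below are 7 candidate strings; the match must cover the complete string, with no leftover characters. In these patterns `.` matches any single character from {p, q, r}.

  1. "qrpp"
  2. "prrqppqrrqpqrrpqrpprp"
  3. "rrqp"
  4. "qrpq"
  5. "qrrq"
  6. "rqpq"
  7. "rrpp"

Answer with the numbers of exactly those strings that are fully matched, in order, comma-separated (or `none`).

1, 3, 4, 5, 7

1 → match
2 → no match
3 → match
4 → match
5 → match
6 → no match
7 → match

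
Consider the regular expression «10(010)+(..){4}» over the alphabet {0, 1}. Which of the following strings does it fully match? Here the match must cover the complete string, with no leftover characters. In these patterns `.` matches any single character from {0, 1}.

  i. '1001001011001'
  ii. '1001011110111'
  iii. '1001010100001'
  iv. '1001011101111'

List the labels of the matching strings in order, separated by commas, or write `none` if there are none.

i → match
ii → match
iii → match
iv → match

i, ii, iii, iv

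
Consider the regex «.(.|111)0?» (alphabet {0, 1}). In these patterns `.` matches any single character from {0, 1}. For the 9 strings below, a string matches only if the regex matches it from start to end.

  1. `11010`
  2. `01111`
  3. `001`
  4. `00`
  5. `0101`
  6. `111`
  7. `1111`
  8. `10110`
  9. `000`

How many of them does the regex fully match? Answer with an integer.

1. `11010` → no match
2. `01111` → no match
3. `001` → no match
4. `00` → match
5. `0101` → no match
6. `111` → no match
7. `1111` → match
8. `10110` → no match
9. `000` → match
Total matched: 3

3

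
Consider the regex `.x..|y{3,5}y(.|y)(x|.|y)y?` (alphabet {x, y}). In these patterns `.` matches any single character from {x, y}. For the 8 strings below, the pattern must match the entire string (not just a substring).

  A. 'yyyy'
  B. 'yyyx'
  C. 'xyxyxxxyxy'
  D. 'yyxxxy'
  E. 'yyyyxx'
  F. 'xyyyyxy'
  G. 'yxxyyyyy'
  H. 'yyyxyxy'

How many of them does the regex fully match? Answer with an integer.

A. 'yyyy' → no match
B. 'yyyx' → no match
C. 'xyxyxxxyxy' → no match
D. 'yyxxxy' → no match
E. 'yyyyxx' → match
F. 'xyyyyxy' → no match
G. 'yxxyyyyy' → no match
H. 'yyyxyxy' → no match
Total matched: 1

1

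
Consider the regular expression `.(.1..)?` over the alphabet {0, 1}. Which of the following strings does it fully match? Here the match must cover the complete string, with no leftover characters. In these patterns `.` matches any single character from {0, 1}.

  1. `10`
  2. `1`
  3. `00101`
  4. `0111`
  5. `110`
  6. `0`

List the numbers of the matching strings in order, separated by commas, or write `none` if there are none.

1. `10` → no match
2. `1` → match
3. `00101` → match
4. `0111` → no match
5. `110` → no match
6. `0` → match

2, 3, 6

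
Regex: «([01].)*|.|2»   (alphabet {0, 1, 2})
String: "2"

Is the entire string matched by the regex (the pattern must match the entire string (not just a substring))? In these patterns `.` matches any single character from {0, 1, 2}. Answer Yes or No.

Yes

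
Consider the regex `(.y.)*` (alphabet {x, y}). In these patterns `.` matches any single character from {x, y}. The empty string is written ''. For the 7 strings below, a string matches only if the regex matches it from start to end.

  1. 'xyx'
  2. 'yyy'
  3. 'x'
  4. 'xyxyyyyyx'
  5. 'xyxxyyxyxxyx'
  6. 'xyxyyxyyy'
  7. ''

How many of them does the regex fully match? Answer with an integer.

6

1. 'xyx' → match
2. 'yyy' → match
3. 'x' → no match
4. 'xyxyyyyyx' → match
5. 'xyxxyyxyxxyx' → match
6. 'xyxyyxyyy' → match
7. '' → match
Total matched: 6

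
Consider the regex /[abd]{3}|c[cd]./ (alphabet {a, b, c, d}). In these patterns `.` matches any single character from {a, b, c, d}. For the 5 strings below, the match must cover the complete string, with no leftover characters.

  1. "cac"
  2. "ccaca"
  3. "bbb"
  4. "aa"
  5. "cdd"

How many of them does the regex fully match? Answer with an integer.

1 → no match
2 → no match
3 → match
4 → no match
5 → match
Total matched: 2

2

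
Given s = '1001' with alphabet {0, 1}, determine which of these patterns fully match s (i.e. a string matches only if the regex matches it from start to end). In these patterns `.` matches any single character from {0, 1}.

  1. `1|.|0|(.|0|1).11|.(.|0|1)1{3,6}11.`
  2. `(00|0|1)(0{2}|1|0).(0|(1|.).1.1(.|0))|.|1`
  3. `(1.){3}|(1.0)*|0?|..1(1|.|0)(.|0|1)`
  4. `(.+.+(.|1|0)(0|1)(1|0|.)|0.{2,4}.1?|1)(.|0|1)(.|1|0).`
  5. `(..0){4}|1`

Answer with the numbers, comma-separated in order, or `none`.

1 → no match
2 → no match
3 → no match
4 → match
5 → no match

4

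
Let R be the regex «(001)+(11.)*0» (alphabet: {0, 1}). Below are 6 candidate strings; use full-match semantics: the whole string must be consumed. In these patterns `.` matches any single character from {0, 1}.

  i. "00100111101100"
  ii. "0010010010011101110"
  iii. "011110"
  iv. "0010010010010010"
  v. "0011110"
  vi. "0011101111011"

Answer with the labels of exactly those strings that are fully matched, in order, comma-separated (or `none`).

i → no match
ii → match
iii → no match — must start with "001"
iv → match
v → match
vi → no match — must end with "0"

ii, iv, v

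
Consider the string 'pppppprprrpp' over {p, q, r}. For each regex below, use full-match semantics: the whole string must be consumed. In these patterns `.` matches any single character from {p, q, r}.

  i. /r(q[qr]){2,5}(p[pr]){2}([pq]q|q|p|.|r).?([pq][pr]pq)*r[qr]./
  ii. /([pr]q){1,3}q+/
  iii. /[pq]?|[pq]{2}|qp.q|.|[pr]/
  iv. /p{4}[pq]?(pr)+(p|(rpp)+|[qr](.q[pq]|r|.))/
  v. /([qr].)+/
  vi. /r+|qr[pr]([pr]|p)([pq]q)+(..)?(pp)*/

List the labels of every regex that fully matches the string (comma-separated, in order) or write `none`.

iv

i → no match — must start with 'rq'
ii → no match — must end with 'q'
iii → no match
iv → match
v → no match
vi → no match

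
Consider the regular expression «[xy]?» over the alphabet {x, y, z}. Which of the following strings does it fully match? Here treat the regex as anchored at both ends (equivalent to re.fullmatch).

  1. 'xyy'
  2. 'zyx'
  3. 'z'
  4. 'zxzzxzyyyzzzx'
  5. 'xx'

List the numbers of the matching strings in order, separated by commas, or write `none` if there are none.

none

1. 'xyy' → no match
2. 'zyx' → no match
3. 'z' → no match
4 → no match
5. 'xx' → no match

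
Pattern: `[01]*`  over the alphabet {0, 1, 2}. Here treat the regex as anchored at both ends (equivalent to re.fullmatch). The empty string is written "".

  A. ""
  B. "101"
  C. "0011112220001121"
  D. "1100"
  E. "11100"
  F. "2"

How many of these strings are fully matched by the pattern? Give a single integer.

4

A. "" → match
B. "101" → match
C → no match
D. "1100" → match
E. "11100" → match
F. "2" → no match
Total matched: 4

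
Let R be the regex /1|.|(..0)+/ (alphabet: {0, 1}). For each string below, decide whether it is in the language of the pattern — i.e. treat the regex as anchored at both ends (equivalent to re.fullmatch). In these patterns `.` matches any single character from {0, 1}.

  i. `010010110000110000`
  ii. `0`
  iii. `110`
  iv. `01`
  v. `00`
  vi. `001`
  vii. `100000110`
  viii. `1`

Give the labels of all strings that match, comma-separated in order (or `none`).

i → match
ii → match
iii → match
iv → no match
v → no match
vi → no match
vii → match
viii → match

i, ii, iii, vii, viii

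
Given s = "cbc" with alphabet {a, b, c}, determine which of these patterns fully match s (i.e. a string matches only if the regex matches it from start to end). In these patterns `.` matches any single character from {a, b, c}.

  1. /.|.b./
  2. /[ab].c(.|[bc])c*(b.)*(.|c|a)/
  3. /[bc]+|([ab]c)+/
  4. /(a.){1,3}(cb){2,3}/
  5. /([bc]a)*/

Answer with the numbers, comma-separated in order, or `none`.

1, 3

1 → match
2 → no match
3 → match
4 → no match — must start with "a"
5 → no match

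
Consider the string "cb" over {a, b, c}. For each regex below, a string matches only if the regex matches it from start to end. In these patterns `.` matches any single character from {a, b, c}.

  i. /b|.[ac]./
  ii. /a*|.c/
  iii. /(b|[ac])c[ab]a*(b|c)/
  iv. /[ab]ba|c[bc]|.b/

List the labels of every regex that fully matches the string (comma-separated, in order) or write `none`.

i → no match
ii → no match
iii → no match
iv → match

iv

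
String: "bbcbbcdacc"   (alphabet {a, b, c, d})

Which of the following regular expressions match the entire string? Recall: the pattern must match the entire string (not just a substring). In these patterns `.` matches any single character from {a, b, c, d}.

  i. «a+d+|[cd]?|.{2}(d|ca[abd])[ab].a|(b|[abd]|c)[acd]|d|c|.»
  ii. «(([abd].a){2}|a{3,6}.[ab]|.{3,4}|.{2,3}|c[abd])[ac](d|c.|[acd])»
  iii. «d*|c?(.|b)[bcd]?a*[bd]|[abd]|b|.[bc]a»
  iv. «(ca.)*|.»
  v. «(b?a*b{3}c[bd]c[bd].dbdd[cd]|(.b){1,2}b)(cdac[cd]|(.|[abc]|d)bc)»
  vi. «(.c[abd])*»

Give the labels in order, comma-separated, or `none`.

i → no match
ii → no match
iii → no match
iv → no match
v → match
vi → no match

v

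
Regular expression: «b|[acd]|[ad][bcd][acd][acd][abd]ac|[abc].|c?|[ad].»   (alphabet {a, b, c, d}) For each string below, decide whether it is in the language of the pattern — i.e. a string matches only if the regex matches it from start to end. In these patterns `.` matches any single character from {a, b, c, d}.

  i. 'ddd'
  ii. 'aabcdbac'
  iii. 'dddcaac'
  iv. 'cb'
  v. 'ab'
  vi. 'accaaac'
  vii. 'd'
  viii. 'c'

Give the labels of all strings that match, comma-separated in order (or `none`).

iii, iv, v, vi, vii, viii

i → no match
ii → no match
iii → match
iv → match
v → match
vi → match
vii → match
viii → match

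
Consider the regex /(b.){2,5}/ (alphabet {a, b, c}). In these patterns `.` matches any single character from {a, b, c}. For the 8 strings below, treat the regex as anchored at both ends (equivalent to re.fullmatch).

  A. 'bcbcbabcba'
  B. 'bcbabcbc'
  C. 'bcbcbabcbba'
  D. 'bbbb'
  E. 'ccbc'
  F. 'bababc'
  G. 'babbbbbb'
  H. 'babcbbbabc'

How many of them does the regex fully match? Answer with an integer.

A. 'bcbcbabcba' → match
B. 'bcbabcbc' → match
C. 'bcbcbabcbba' → no match
D. 'bbbb' → match
E. 'ccbc' → no match — must start with 'b'
F. 'bababc' → match
G. 'babbbbbb' → match
H. 'babcbbbabc' → match
Total matched: 6

6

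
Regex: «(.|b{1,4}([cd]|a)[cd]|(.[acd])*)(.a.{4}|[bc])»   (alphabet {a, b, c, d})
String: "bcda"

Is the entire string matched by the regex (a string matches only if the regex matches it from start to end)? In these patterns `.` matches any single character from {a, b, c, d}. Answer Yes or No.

No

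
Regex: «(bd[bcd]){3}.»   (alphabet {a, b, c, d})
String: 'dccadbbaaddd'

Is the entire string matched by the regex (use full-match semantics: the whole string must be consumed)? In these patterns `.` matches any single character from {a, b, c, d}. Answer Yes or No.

Every match must start with 'bd', but 'dccadbbaaddd' does not.

No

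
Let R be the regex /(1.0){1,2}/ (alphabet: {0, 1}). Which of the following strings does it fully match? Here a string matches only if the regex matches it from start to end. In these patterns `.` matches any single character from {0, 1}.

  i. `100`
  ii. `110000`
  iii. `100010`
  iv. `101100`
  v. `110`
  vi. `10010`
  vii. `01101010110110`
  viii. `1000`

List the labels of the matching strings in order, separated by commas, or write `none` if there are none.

i, v

i → match
ii → no match
iii → no match
iv → no match
v → match
vi → no match
vii → no match — must start with `1`
viii → no match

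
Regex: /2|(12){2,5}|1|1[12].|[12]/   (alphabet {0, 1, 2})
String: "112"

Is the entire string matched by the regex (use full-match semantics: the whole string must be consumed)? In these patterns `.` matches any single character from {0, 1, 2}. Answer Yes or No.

Yes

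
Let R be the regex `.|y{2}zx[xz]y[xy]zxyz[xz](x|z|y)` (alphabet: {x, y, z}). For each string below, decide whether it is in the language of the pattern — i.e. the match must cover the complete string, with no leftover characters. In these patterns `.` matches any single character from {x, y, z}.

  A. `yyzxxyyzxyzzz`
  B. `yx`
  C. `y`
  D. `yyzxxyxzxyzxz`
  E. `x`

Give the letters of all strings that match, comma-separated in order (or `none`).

A, C, D, E

A → match
B → no match
C → match
D → match
E → match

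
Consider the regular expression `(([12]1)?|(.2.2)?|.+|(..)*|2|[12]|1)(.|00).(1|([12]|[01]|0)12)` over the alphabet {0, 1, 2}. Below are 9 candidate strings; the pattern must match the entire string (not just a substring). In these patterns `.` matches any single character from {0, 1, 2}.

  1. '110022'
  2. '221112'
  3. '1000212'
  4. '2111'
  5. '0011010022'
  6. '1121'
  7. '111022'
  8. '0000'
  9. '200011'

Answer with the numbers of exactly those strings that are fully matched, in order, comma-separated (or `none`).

2, 3, 4, 6, 9

1 → no match
2 → match
3 → match
4 → match
5 → no match
6 → match
7 → no match
8 → no match
9 → match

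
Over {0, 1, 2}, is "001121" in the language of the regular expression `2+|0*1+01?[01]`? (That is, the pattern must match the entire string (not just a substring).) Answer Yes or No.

No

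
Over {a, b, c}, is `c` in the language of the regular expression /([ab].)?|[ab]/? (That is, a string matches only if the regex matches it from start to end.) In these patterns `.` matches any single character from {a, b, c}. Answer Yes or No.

No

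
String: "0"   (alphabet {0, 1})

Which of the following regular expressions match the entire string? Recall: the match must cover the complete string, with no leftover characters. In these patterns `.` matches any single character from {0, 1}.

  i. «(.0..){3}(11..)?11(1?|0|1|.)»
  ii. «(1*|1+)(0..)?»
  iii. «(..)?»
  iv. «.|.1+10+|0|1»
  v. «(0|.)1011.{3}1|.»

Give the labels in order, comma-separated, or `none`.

iv, v

i → no match
ii → no match
iii → no match
iv → match
v → match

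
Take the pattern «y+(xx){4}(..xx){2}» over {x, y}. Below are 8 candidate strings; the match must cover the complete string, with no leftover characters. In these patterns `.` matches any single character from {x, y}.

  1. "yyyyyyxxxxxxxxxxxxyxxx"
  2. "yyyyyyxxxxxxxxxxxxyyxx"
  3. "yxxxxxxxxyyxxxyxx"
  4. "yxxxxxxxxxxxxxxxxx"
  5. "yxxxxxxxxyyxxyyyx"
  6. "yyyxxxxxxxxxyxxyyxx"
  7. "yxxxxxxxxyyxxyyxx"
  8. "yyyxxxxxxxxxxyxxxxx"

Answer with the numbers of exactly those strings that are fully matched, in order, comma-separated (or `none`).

1, 2, 3, 6, 7

1 → match
2 → match
3 → match
4 → no match
5 → no match — must end with "xx"
6 → match
7 → match
8 → no match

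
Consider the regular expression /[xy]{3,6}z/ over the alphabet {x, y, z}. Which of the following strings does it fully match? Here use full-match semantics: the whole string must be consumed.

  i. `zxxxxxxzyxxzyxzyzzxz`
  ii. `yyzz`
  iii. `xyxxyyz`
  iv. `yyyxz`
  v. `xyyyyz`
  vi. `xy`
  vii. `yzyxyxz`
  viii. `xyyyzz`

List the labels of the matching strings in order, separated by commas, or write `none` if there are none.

iii, iv, v

i → no match
ii → no match
iii → match
iv → match
v → match
vi → no match — must end with `z`
vii → no match
viii → no match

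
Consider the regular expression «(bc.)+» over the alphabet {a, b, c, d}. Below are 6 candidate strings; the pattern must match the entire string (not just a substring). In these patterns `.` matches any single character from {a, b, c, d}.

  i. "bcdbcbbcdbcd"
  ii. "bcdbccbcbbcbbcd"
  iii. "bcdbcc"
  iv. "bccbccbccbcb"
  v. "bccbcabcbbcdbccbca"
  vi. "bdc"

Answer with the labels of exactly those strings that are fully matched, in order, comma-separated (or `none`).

i, ii, iii, iv, v

i → match
ii → match
iii → match
iv → match
v → match
vi → no match — must start with "bc"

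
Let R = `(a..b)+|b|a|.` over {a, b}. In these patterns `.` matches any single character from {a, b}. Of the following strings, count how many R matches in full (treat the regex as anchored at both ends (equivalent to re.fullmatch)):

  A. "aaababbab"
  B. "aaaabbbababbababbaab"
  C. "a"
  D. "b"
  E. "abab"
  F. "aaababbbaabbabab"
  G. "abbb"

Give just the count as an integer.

5

A → no match
B → no match
C → match
D → match
E → match
F → match
G → match
Total matched: 5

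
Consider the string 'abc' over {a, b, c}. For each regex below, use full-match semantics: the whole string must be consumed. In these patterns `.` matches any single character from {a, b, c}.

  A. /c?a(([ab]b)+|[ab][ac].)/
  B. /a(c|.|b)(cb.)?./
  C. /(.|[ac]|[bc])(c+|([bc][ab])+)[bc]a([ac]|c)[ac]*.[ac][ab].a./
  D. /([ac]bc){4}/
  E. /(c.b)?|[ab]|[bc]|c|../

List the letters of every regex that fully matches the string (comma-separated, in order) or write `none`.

B

A → no match
B → match
C → no match
D → no match
E → no match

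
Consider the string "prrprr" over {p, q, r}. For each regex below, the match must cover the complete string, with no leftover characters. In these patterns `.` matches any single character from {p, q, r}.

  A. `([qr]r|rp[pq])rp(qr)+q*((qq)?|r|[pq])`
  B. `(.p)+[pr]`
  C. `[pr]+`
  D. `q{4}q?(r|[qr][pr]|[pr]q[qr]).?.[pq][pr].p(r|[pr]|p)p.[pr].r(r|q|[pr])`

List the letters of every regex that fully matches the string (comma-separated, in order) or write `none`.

A → no match
B → no match
C → match
D → no match — must start with "q"

C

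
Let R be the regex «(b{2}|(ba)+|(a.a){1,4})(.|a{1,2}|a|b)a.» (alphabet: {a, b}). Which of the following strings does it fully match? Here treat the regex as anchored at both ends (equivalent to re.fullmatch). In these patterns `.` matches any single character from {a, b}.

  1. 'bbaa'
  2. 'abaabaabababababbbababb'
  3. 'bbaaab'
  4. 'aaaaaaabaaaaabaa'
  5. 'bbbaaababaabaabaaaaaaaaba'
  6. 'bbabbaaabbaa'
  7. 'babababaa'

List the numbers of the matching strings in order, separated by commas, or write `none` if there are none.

3, 7

1 → no match
2 → no match
3 → match
4 → no match
5 → no match
6 → no match
7 → match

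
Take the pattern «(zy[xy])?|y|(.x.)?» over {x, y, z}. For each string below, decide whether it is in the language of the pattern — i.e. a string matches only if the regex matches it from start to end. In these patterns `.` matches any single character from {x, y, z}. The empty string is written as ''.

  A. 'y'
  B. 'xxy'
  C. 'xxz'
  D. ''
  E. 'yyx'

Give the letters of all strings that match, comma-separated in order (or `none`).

A, B, C, D

A → match
B → match
C → match
D → match
E → no match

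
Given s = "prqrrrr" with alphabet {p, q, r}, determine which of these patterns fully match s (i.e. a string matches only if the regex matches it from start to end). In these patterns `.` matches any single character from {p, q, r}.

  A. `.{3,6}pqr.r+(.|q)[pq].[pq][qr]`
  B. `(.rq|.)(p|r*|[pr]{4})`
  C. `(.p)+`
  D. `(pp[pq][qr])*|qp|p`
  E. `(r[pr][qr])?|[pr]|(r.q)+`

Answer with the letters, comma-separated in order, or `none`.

B

A → no match
B → match
C → no match — must end with "p"
D → no match
E → no match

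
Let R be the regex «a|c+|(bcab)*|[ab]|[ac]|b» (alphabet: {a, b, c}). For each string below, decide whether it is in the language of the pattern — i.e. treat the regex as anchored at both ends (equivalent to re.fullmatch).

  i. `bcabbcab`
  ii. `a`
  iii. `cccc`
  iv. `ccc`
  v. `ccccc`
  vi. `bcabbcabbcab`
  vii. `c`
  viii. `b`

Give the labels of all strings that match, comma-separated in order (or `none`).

i, ii, iii, iv, v, vi, vii, viii

i → match
ii → match
iii → match
iv → match
v → match
vi → match
vii → match
viii → match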